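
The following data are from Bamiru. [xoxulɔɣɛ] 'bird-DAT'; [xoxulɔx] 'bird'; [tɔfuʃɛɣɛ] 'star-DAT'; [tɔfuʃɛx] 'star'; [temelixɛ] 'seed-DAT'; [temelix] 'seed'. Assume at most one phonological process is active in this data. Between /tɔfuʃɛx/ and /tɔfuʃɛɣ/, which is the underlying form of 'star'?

/tɔfuʃɛɣ/

'star' shows [ɣ] ~ [x] at the end of the stem ([tɔfuʃɛɣɛ] vs [tɔfuʃɛx]).
If /x/ were underlying and a rule turned it into [ɣ] before the DAT suffix, 'seed' would also alternate; but it has [x] in both [temelixɛ] and [temelix].
The alternation reflects word-final obstruent devoicing: voiced obstruents become voiceless word-finally. /ɣ/ is underlying.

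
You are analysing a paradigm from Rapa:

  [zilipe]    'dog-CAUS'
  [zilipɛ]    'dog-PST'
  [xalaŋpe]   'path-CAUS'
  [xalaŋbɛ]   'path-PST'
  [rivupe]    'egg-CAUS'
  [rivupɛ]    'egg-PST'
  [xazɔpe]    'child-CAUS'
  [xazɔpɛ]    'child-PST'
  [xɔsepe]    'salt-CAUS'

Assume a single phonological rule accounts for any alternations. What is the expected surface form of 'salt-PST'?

[xɔsepɛ]

The PST morpheme has two allomorphs, [-bɛ] and [-pɛ].
The CAUS suffix, which begins with [p], is invariant after every stem; so [p] is not altered by any rule here.
So the underlying form is /-bɛ/, and voiced stops become voiceless after a vowel.
After 'salt', which ends in a vowel, the suffix surfaces as [-pɛ], giving [xɔsepɛ].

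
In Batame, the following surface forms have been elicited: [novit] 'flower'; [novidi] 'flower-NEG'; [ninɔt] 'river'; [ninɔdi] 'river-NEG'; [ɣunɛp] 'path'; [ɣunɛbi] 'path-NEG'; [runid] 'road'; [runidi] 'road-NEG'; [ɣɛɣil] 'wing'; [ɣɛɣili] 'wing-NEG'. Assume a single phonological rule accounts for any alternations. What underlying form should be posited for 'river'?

/ninɔt/

The root 'river' surfaces as [ninɔt] and [ninɔdi], with a stem-final [t] ~ [d] alternation.
If /d/ were underlying and a rule turned it into [t] in isolation, 'road' would also alternate; but it has [d] in both [runid] and [runidi].
The underlying segment must be /t/; voiceless stops become voiced between vowels, yielding [d] there.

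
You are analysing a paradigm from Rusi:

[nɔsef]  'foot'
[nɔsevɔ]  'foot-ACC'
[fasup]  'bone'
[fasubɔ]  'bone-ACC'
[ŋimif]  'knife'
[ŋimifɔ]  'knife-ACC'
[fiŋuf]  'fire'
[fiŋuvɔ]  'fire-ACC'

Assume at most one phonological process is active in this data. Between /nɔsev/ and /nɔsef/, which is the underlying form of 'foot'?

The root 'foot' surfaces as [nɔsef] and [nɔsevɔ], with a stem-final [f] ~ [v] alternation.
If /f/ were underlying and a rule turned it into [v] before the ACC suffix, 'knife' would also alternate; but it has [f] in both [ŋimif] and [ŋimifɔ].
Therefore /v/ is basic and [f] is derived by word-final obstruent devoicing (voiced obstruents become voiceless word-finally).

/nɔsev/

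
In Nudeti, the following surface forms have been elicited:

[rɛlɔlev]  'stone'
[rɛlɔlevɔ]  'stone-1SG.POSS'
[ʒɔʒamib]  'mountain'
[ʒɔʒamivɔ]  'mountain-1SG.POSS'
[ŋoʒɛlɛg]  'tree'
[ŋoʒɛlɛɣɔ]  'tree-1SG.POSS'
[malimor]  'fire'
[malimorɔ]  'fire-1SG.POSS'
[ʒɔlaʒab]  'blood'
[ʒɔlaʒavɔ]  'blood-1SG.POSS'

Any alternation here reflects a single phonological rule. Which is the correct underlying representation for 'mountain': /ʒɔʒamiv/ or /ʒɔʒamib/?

In [ʒɔʒamib] and [ʒɔʒamivɔ] the final segment of 'mountain' alternates: [b] ~ [v].
Compare 'stone', with invariant [v] in [rɛlɔlev] and [rɛlɔlevɔ]: an analysis with underlying /v/ and a rule producing [b] in isolation would wrongly predict alternation here too.
So /b/ is underlying, and a rule of intervocalic spirantization — voiced stops become fricatives between vowels — gives [v].

/ʒɔʒamib/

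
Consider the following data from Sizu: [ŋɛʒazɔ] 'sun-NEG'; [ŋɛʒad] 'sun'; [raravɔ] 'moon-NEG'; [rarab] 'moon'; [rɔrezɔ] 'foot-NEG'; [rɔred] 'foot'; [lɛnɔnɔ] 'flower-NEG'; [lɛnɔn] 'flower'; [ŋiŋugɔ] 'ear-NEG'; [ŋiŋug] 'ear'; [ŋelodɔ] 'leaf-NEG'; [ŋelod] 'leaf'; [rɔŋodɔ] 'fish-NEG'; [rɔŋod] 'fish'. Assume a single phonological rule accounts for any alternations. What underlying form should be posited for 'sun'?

/ŋɛʒaz/

In [ŋɛʒazɔ] and [ŋɛʒad] the final segment of 'sun' alternates: [z] ~ [d].
But 'fish' keeps [d] in both environments ([rɔŋodɔ], [rɔŋod]), so there is no rule changing /d/ to [z] before the NEG suffix.
The underlying segment must be /z/; voiced fricatives become stops word-finally, yielding [d] there.
Hence 'sun' is /ŋɛʒaz/ underlyingly.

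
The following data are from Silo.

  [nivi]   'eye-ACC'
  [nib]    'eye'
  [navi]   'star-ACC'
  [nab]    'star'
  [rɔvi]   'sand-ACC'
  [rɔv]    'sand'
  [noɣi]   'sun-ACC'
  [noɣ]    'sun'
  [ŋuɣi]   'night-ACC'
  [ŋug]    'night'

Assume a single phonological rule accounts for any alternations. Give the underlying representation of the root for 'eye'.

/nib/

The root 'eye' surfaces as [nivi] and [nib], with a stem-final [v] ~ [b] alternation.
The stem 'sand' ([rɔvi], [rɔv]) shows [v] unchanged in both environments, so [v] cannot be basic with [b] derived in isolation.
Therefore /b/ is basic and [v] is derived by intervocalic spirantization (voiced stops become fricatives between vowels).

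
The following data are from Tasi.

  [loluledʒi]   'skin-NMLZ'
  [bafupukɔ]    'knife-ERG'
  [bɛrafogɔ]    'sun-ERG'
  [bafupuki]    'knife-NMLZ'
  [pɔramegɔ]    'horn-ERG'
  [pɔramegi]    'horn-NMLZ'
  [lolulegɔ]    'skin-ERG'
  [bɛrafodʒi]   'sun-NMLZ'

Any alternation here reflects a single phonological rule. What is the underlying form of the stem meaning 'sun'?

The stem for 'sun' ends in [dʒ] in [bɛrafodʒi] but [g] in [bɛrafogɔ].
If /g/ were underlying and a rule turned it into [dʒ] before the NMLZ suffix, 'horn' would also alternate; but it has [g] in both [pɔramegi] and [pɔramegɔ].
So /dʒ/ is underlying, and a rule of depalatalization — palato-alveolar /dʒ/ becomes [g] when no front vowel follows — gives [g].

/bɛrafodʒ/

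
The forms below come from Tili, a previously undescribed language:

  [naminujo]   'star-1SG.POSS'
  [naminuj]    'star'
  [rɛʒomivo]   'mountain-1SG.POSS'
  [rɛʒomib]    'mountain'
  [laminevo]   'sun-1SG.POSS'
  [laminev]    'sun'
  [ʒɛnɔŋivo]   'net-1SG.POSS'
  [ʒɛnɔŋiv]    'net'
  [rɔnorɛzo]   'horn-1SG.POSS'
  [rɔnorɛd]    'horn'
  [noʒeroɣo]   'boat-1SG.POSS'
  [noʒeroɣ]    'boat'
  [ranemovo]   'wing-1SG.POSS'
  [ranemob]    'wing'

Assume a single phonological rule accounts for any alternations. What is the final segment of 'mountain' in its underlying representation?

/b/

The stem for 'mountain' ends in [v] in [rɛʒomivo] but [b] in [rɛʒomib].
If /v/ were underlying and a rule turned it into [b] in isolation, 'net' would also alternate; but it has [v] in both [ʒɛnɔŋivo] and [ʒɛnɔŋiv].
The underlying segment must be /b/; voiced stops become fricatives between vowels, yielding [v] there.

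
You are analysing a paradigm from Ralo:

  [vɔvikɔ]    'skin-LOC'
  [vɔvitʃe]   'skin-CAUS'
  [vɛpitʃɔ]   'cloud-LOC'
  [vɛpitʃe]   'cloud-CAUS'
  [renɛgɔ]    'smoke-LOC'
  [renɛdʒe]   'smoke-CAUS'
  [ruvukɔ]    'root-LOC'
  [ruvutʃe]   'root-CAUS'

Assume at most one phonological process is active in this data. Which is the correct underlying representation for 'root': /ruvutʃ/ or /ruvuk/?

'root' shows [k] ~ [tʃ] at the end of the stem ([ruvukɔ] vs [ruvutʃe]).
The stem 'cloud' ([vɛpitʃɔ], [vɛpitʃe]) shows [tʃ] unchanged in both environments, so [tʃ] cannot be basic with [k] derived before the LOC suffix.
The underlying segment must be /k/; /k/ and /g/ become palato-alveolar [tʃ] and [dʒ] before a front vowel, yielding [tʃ] there.

/ruvuk/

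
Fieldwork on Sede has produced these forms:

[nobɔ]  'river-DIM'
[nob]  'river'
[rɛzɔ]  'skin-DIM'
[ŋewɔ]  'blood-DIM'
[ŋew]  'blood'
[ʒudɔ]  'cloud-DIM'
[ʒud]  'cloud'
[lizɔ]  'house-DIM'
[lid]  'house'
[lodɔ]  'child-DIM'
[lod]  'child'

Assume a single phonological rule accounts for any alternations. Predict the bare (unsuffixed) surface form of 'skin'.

'house' shows [z] ~ [d] at the end of the stem ([lizɔ] vs [lid]).
But 'cloud' keeps [d] in both environments ([ʒudɔ], [ʒud]), so there is no rule changing /d/ to [z] before the DIM suffix.
The underlying segment must be /z/; voiced fricatives become stops word-finally, yielding [d] there.
The one attested form of 'skin', [rɛzɔ], shows underlying /rɛz/. Applying the same rule word-finally gives [rɛd].

[rɛd]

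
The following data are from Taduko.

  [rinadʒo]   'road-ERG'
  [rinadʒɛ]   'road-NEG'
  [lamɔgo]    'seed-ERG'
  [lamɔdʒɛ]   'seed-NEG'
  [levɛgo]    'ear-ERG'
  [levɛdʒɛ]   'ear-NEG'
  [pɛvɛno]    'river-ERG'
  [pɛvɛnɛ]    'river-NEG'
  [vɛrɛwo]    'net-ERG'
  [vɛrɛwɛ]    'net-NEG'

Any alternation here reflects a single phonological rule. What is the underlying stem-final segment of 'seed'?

In [lamɔgo] and [lamɔdʒɛ] the final segment of 'seed' alternates: [g] ~ [dʒ].
But 'road' keeps [dʒ] in both environments ([rinadʒo], [rinadʒɛ]), so there is no rule changing /dʒ/ to [g] before the ERG suffix.
Therefore /g/ is basic and [dʒ] is derived by palatalization before a front vowel (/g/ becomes palato-alveolar [dʒ] before a front vowel).

/g/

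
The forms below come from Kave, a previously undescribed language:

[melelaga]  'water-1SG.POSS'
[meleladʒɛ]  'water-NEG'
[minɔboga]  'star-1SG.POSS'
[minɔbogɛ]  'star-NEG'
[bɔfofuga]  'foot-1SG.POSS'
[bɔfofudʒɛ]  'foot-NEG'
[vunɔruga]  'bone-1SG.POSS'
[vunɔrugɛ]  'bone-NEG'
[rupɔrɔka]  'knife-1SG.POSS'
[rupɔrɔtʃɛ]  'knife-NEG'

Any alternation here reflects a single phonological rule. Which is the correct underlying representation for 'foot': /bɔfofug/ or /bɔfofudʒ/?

/bɔfofudʒ/

The root 'foot' surfaces as [bɔfofuga] and [bɔfofudʒɛ], with a stem-final [g] ~ [dʒ] alternation.
But 'bone' keeps [g] in both environments ([vunɔruga], [vunɔrugɛ]), so there is no rule changing /g/ to [dʒ] before the NEG suffix.
So /dʒ/ is underlying, and a rule of depalatalization — palato-alveolar /tʃ/ and /dʒ/ become [k] and [g] when no front vowel follows — gives [g].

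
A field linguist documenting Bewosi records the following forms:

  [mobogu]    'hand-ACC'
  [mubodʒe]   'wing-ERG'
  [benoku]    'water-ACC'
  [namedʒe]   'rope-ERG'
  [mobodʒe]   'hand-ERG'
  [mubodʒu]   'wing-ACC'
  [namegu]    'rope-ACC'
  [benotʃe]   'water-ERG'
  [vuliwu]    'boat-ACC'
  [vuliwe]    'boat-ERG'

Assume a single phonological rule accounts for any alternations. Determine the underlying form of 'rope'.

In [namedʒe] and [namegu] the final segment of 'rope' alternates: [dʒ] ~ [g].
If /dʒ/ were underlying and a rule turned it into [g] before the ACC suffix, 'wing' would also alternate; but it has [dʒ] in both [mubodʒe] and [mubodʒu].
The underlying segment must be /g/; /k/ and /g/ become palato-alveolar [tʃ] and [dʒ] before a front vowel, yielding [dʒ] there.

/nameg/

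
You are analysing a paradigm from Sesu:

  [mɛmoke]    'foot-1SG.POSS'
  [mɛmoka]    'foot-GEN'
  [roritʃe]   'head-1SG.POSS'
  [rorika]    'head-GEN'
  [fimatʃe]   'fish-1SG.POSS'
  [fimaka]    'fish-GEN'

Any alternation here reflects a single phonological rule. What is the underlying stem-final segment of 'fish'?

The stem for 'fish' ends in [tʃ] in [fimatʃe] but [k] in [fimaka].
Compare 'foot', with invariant [k] in [mɛmoke] and [mɛmoka]: an analysis with underlying /k/ and a rule producing [tʃ] before the 1SG.POSS suffix would wrongly predict alternation here too.
Therefore /tʃ/ is basic and [k] is derived by depalatalization (palato-alveolar /tʃ/ becomes [k] when no front vowel follows).

/tʃ/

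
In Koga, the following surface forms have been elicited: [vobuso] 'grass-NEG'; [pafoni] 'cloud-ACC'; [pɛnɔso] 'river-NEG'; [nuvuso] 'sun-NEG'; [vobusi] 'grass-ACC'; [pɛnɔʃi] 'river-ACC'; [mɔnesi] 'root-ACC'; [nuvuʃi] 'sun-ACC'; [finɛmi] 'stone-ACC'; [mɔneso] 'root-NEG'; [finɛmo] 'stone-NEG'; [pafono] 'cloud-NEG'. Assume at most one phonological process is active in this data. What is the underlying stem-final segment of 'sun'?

/ʃ/

In [nuvuʃi] and [nuvuso] the final segment of 'sun' alternates: [ʃ] ~ [s].
But 'grass' keeps [s] in both environments ([vobusi], [vobuso]), so there is no rule changing /s/ to [ʃ] before the ACC suffix.
The alternation reflects depalatalization: palato-alveolar /ʃ/ becomes [s] when no front vowel follows. /ʃ/ is underlying.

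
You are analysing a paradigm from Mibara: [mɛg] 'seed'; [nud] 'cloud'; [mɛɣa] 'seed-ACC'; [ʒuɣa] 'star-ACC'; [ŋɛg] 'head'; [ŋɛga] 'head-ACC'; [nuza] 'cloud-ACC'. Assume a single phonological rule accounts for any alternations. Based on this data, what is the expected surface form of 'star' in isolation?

The stem for 'seed' ends in [ɣ] in [mɛɣa] but [g] in [mɛg].
The stem 'head' ([ŋɛga], [ŋɛg]) shows [g] unchanged in both environments, so [g] cannot be basic with [ɣ] derived before the ACC suffix.
The alternation reflects word-final hardening: voiced fricatives become stops word-finally. /ɣ/ is underlying.
The one attested form of 'star', [ʒuɣa], shows underlying /ʒuɣ/. Applying the same rule word-finally gives [ʒug].

[ʒug]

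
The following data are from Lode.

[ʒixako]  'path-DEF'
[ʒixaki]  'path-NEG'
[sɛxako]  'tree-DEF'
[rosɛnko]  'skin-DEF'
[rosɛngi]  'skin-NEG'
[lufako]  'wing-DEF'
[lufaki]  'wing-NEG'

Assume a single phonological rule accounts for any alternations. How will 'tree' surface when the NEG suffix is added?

The NEG morpheme has two allomorphs, [-gi] and [-ki].
By contrast the DEF suffix keeps its initial [k] throughout — that segment must be underlying.
The NEG suffix is therefore /-gi/ underlyingly, with post-vocalic devoicing: voiced stops become voiceless after a vowel.
After 'tree', which ends in a vowel, the suffix surfaces as [-ki], giving [sɛxaki].

[sɛxaki]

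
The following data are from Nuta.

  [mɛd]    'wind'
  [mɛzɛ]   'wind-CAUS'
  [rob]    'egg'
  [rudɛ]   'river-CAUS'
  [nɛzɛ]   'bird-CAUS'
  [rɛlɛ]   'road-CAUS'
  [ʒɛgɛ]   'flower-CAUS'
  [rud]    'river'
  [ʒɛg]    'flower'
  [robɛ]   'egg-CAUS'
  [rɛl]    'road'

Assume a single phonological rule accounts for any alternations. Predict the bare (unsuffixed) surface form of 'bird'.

[nɛd]

The stem for 'wind' ends in [d] in [mɛd] but [z] in [mɛzɛ].
If /d/ were underlying and a rule turned it into [z] before the CAUS suffix, 'river' would also alternate; but it has [d] in both [rud] and [rudɛ].
The underlying segment must be /z/; voiced fricatives become stops word-finally, yielding [d] there.
The one attested form of 'bird', [nɛzɛ], shows underlying /nɛz/. Applying the same rule word-finally gives [nɛd].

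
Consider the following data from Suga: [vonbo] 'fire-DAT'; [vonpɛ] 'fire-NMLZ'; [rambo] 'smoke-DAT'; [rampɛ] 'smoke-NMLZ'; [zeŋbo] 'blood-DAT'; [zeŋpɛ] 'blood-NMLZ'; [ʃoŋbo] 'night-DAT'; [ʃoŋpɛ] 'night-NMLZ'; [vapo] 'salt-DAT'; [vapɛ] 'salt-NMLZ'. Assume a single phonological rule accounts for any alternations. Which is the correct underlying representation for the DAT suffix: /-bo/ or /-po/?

/-bo/

The DAT suffix surfaces as [-bo] and [-po], depending on the final segment of the stem.
By contrast the NMLZ suffix keeps its initial [p] throughout — that segment must be underlying.
The DAT suffix is therefore /-bo/ underlyingly, with post-vocalic devoicing: voiced stops become voiceless after a vowel.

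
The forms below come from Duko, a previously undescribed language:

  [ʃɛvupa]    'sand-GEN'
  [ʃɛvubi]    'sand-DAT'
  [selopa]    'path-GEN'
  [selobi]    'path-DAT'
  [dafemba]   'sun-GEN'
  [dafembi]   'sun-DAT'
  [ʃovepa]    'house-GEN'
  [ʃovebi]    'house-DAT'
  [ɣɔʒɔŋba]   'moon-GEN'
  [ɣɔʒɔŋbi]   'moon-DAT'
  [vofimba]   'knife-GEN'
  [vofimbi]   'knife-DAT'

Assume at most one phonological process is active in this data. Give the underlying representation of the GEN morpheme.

The GEN suffix surfaces as [-ba] and [-pa], depending on the final segment of the stem.
The DAT suffix, which begins with [b], is invariant after every stem; so [b] is not altered by any rule here.
So the underlying form is /-pa/, and voiceless stops become voiced after a nasal.

/-pa/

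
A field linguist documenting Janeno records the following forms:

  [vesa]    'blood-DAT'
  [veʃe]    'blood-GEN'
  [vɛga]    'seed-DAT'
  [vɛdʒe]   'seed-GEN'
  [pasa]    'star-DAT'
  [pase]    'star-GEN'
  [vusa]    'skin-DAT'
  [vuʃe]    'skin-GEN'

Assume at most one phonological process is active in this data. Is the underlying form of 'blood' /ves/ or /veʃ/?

The root 'blood' surfaces as [vesa] and [veʃe], with a stem-final [s] ~ [ʃ] alternation.
The stem 'star' ([pasa], [pase]) shows [s] unchanged in both environments, so [s] cannot be basic with [ʃ] derived before the GEN suffix.
Therefore /ʃ/ is basic and [s] is derived by depalatalization (palato-alveolar /dʒ/ and /ʃ/ become [g] and [s] when no front vowel follows).

/veʃ/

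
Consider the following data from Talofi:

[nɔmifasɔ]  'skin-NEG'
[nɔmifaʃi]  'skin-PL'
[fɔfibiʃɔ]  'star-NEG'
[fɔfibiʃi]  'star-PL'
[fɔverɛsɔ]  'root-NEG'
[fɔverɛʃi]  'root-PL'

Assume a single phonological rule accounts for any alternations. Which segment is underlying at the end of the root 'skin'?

In [nɔmifasɔ] and [nɔmifaʃi] the final segment of 'skin' alternates: [s] ~ [ʃ].
But 'star' keeps [ʃ] in both environments ([fɔfibiʃɔ], [fɔfibiʃi]), so there is no rule changing /ʃ/ to [s] before the NEG suffix.
So /s/ is underlying, and a rule of palatalization before a front vowel — /s/ becomes palato-alveolar [ʃ] before a front vowel — gives [ʃ].

/s/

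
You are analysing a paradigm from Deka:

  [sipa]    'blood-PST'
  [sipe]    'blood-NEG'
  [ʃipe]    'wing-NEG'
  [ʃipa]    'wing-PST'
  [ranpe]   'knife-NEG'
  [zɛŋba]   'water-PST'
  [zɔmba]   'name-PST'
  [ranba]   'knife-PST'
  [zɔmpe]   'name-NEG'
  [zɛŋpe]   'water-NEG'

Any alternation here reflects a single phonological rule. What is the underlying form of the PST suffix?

/-ba/

The PST suffix surfaces as [-ba] and [-pa], depending on the final segment of the stem.
By contrast the NEG suffix keeps its initial [p] throughout — that segment must be underlying.
The PST suffix is therefore /-ba/ underlyingly, with post-vocalic devoicing: voiced stops become voiceless after a vowel.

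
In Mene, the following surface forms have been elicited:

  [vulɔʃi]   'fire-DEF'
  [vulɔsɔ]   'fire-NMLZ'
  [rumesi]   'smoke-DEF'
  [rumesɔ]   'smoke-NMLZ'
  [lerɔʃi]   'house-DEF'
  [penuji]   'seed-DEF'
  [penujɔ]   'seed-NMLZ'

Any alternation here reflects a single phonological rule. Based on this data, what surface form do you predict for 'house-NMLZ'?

[lerɔsɔ]

The root 'fire' surfaces as [vulɔʃi] and [vulɔsɔ], with a stem-final [ʃ] ~ [s] alternation.
The stem 'smoke' ([rumesi], [rumesɔ]) shows [s] unchanged in both environments, so [s] cannot be basic with [ʃ] derived before the DEF suffix.
The underlying segment must be /ʃ/; palato-alveolar /ʃ/ becomes [s] when no front vowel follows, yielding [s] there.
The one attested form of 'house', [lerɔʃi], shows underlying /lerɔʃ/. Applying the same rule when no front vowel follows gives [lerɔsɔ].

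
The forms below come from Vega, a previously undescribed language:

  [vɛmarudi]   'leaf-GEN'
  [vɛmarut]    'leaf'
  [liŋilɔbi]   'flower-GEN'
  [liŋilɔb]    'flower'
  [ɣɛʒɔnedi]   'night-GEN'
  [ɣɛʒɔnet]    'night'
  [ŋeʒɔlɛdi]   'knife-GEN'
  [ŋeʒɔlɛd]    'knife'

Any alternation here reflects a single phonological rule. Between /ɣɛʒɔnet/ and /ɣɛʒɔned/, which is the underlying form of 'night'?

/ɣɛʒɔnet/

'night' shows [d] ~ [t] at the end of the stem ([ɣɛʒɔnedi] vs [ɣɛʒɔnet]).
Compare 'knife', with invariant [d] in [ŋeʒɔlɛdi] and [ŋeʒɔlɛd]: an analysis with underlying /d/ and a rule producing [t] in isolation would wrongly predict alternation here too.
The underlying segment must be /t/; voiceless stops become voiced between vowels, yielding [d] there.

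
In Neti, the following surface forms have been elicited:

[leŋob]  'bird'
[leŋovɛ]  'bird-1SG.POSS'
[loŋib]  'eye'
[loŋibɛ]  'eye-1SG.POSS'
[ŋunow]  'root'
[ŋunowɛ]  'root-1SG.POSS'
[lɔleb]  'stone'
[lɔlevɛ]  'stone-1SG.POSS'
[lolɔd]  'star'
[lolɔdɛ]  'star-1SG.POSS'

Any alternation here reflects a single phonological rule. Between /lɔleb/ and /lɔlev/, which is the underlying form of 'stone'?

/lɔlev/

The root 'stone' surfaces as [lɔleb] and [lɔlevɛ], with a stem-final [b] ~ [v] alternation.
The stem 'eye' ([loŋib], [loŋibɛ]) shows [b] unchanged in both environments, so [b] cannot be basic with [v] derived before the 1SG.POSS suffix.
So /v/ is underlying, and a rule of word-final hardening — voiced fricatives become stops word-finally — gives [b].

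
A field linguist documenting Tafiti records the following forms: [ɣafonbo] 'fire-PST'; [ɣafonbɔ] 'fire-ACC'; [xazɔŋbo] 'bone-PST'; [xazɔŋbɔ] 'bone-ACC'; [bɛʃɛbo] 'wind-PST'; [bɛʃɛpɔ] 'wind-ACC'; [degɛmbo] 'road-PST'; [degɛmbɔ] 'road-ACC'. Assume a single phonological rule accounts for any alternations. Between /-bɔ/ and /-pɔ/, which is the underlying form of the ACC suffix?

The ACC morpheme has two allomorphs, [-bɔ] and [-pɔ].
By contrast the PST suffix keeps its initial [b] throughout — that segment must be underlying.
So the underlying form is /-pɔ/, and voiceless stops become voiced after a nasal.

/-pɔ/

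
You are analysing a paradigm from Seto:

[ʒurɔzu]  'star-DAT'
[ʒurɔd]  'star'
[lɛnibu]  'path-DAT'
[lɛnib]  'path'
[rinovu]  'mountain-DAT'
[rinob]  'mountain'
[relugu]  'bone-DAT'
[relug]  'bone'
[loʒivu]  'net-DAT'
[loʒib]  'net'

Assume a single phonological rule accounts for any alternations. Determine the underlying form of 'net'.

The root 'net' surfaces as [loʒivu] and [loʒib], with a stem-final [v] ~ [b] alternation.
Compare 'path', with invariant [b] in [lɛnibu] and [lɛnib]: an analysis with underlying /b/ and a rule producing [v] before the DAT suffix would wrongly predict alternation here too.
The underlying segment must be /v/; voiced fricatives become stops word-finally, yielding [b] there.

/loʒiv/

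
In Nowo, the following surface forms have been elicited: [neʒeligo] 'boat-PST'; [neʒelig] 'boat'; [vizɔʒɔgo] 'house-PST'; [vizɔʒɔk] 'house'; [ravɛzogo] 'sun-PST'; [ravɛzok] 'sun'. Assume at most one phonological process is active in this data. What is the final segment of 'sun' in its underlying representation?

/k/

'sun' shows [g] ~ [k] at the end of the stem ([ravɛzogo] vs [ravɛzok]).
The stem 'boat' ([neʒeligo], [neʒelig]) shows [g] unchanged in both environments, so [g] cannot be basic with [k] derived in isolation.
The underlying segment must be /k/; voiceless stops become voiced between vowels, yielding [g] there.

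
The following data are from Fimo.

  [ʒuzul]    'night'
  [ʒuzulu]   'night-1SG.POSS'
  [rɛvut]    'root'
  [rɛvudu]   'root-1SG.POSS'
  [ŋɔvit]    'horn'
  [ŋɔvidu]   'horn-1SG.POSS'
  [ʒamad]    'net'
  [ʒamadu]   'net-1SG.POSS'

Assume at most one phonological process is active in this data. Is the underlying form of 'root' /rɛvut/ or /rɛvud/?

The stem for 'root' ends in [t] in [rɛvut] but [d] in [rɛvudu].
Compare 'net', with invariant [d] in [ʒamad] and [ʒamadu]: an analysis with underlying /d/ and a rule producing [t] in isolation would wrongly predict alternation here too.
So /t/ is underlying, and a rule of intervocalic voicing — voiceless stops become voiced between vowels — gives [d].

/rɛvut/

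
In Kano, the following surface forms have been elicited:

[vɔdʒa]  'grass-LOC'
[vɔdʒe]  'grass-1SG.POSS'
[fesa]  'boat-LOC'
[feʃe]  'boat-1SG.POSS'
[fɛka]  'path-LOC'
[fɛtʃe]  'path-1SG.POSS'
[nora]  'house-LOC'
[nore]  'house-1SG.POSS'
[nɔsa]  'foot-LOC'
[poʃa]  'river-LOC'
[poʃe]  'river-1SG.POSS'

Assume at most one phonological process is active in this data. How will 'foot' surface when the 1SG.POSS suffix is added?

In [fesa] and [feʃe] the final segment of 'boat' alternates: [s] ~ [ʃ].
But 'river' keeps [ʃ] in both environments ([poʃa], [poʃe]), so there is no rule changing /ʃ/ to [s] before the LOC suffix.
So /s/ is underlying, and a rule of palatalization before a front vowel — /k/ and /s/ become palato-alveolar [tʃ] and [ʃ] before a front vowel — gives [ʃ].
The one attested form of 'foot', [nɔsa], shows underlying /nɔs/. Applying the same rule before a front vowel gives [nɔʃe].

[nɔʃe]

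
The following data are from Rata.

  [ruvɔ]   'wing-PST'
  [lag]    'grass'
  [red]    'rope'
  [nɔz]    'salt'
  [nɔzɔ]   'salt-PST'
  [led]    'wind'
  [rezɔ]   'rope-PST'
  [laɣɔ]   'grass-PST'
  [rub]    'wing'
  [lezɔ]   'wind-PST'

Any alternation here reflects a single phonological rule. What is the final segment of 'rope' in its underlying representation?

/d/

In [rezɔ] and [red] the final segment of 'rope' alternates: [z] ~ [d].
Compare 'salt', with invariant [z] in [nɔzɔ] and [nɔz]: an analysis with underlying /z/ and a rule producing [d] in isolation would wrongly predict alternation here too.
The underlying segment must be /d/; voiced stops become fricatives between vowels, yielding [z] there.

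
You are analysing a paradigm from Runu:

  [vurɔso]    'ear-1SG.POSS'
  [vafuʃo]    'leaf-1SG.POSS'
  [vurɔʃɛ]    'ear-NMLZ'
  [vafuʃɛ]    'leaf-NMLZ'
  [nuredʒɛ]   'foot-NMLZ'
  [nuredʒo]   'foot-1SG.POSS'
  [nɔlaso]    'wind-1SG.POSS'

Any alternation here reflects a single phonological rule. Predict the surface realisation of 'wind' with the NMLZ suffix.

In [vurɔso] and [vurɔʃɛ] the final segment of 'ear' alternates: [s] ~ [ʃ].
Compare 'leaf', with invariant [ʃ] in [vafuʃo] and [vafuʃɛ]: an analysis with underlying /ʃ/ and a rule producing [s] before the 1SG.POSS suffix would wrongly predict alternation here too.
So /s/ is underlying, and a rule of palatalization before a front vowel — /s/ becomes palato-alveolar [ʃ] before a front vowel — gives [ʃ].
The one attested form of 'wind', [nɔlaso], shows underlying /nɔlas/. Applying the same rule before a front vowel gives [nɔlaʃɛ].

[nɔlaʃɛ]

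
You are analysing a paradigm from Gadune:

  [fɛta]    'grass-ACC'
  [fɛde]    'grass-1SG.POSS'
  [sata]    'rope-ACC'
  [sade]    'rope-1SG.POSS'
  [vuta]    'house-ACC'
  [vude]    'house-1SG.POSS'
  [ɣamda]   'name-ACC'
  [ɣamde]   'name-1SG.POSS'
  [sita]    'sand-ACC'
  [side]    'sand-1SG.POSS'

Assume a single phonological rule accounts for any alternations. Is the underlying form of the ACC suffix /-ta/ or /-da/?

/-ta/

The ACC suffix surfaces as [-da] and [-ta], depending on the final segment of the stem.
By contrast the 1SG.POSS suffix keeps its initial [d] throughout — that segment must be underlying.
The ACC suffix is therefore /-ta/ underlyingly, with post-nasal voicing: voiceless stops become voiced after a nasal.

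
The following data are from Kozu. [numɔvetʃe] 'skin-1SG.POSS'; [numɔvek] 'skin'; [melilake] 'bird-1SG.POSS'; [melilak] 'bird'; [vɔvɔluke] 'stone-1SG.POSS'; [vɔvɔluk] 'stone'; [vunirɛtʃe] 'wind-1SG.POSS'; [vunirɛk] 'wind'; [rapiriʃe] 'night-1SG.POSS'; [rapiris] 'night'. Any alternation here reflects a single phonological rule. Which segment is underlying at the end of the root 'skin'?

The root 'skin' surfaces as [numɔvetʃe] and [numɔvek], with a stem-final [tʃ] ~ [k] alternation.
Compare 'stone', with invariant [k] in [vɔvɔluke] and [vɔvɔluk]: an analysis with underlying /k/ and a rule producing [tʃ] before the 1SG.POSS suffix would wrongly predict alternation here too.
Therefore /tʃ/ is basic and [k] is derived by depalatalization (palato-alveolar /tʃ/ and /ʃ/ become [k] and [s] when no front vowel follows).

/tʃ/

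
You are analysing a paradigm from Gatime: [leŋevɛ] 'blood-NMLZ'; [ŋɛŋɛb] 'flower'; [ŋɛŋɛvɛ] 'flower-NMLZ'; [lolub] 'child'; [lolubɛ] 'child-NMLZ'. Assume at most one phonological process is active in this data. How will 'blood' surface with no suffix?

[leŋeb]

The root 'flower' surfaces as [ŋɛŋɛb] and [ŋɛŋɛvɛ], with a stem-final [b] ~ [v] alternation.
But 'child' keeps [b] in both environments ([lolub], [lolubɛ]), so there is no rule changing /b/ to [v] before the NMLZ suffix.
The alternation reflects word-final hardening: voiced fricatives become stops word-finally. /v/ is underlying.
From [leŋevɛ] the stem 'blood' is /leŋev/; word-finally this yields [leŋeb].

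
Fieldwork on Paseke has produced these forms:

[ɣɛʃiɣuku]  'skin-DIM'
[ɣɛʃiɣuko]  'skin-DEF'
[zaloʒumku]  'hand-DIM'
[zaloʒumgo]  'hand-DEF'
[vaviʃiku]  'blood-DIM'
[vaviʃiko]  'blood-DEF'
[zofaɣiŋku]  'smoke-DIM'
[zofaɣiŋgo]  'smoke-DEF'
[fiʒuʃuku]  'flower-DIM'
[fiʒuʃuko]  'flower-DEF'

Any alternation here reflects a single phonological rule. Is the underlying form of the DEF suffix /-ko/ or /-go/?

/-go/

The DEF morpheme has two allomorphs, [-go] and [-ko].
By contrast the DIM suffix keeps its initial [k] throughout — that segment must be underlying.
The DEF suffix is therefore /-go/ underlyingly, with post-vocalic devoicing: voiced stops become voiceless after a vowel.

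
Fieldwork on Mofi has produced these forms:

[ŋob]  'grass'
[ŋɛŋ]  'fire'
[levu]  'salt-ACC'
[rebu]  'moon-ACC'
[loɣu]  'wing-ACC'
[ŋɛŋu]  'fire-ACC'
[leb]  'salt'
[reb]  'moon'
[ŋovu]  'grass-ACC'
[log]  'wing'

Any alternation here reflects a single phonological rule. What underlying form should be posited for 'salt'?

In [leb] and [levu] the final segment of 'salt' alternates: [b] ~ [v].
Compare 'moon', with invariant [b] in [reb] and [rebu]: an analysis with underlying /b/ and a rule producing [v] before the ACC suffix would wrongly predict alternation here too.
So /v/ is underlying, and a rule of word-final hardening — voiced fricatives become stops word-finally — gives [b].
So 'salt' = /lev/.

/lev/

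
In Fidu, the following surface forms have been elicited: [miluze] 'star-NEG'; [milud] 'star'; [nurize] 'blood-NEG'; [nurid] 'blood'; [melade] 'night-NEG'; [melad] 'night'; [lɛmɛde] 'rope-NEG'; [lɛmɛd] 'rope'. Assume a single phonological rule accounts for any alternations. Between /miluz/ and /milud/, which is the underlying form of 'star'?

The stem for 'star' ends in [z] in [miluze] but [d] in [milud].
Compare 'night', with invariant [d] in [melade] and [melad]: an analysis with underlying /d/ and a rule producing [z] before the NEG suffix would wrongly predict alternation here too.
The underlying segment must be /z/; voiced fricatives become stops word-finally, yielding [d] there.

/miluz/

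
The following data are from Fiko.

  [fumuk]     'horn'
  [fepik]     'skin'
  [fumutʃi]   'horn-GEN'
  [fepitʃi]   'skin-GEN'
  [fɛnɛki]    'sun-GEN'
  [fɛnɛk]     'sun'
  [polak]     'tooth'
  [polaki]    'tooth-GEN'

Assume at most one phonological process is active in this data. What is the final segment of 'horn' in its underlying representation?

/tʃ/

In [fumutʃi] and [fumuk] the final segment of 'horn' alternates: [tʃ] ~ [k].
If /k/ were underlying and a rule turned it into [tʃ] before the GEN suffix, 'tooth' would also alternate; but it has [k] in both [polaki] and [polak].
The underlying segment must be /tʃ/; palato-alveolar /tʃ/ becomes [k] when no front vowel follows, yielding [k] there.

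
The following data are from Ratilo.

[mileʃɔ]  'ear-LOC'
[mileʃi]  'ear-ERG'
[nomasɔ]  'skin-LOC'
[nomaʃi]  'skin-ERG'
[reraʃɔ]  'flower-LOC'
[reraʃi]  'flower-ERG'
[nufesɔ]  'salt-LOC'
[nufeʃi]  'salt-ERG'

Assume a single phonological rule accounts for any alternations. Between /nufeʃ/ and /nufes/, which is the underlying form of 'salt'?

/nufes/

The stem for 'salt' ends in [s] in [nufesɔ] but [ʃ] in [nufeʃi].
Compare 'flower', with invariant [ʃ] in [reraʃɔ] and [reraʃi]: an analysis with underlying /ʃ/ and a rule producing [s] before the LOC suffix would wrongly predict alternation here too.
Therefore /s/ is basic and [ʃ] is derived by palatalization before a front vowel (/s/ becomes palato-alveolar [ʃ] before a front vowel).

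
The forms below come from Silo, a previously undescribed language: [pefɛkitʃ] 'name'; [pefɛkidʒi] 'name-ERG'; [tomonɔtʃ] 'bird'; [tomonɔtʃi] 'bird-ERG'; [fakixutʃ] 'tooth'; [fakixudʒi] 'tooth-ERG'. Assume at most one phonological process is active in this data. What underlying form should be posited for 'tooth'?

/fakixudʒ/

The root 'tooth' surfaces as [fakixutʃ] and [fakixudʒi], with a stem-final [tʃ] ~ [dʒ] alternation.
Compare 'bird', with invariant [tʃ] in [tomonɔtʃ] and [tomonɔtʃi]: an analysis with underlying /tʃ/ and a rule producing [dʒ] before the ERG suffix would wrongly predict alternation here too.
Therefore /dʒ/ is basic and [tʃ] is derived by word-final obstruent devoicing (voiced obstruents become voiceless word-finally).
The underlying form of 'tooth' is therefore /fakixudʒ/.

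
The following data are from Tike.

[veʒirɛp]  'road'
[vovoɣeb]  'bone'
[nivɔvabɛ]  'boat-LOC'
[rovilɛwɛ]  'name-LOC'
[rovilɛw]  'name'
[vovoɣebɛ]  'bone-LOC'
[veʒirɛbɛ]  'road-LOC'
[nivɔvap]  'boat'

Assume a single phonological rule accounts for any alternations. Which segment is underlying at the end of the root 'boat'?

The stem for 'boat' ends in [b] in [nivɔvabɛ] but [p] in [nivɔvap].
But 'bone' keeps [b] in both environments ([vovoɣebɛ], [vovoɣeb]), so there is no rule changing /b/ to [p] in isolation.
The underlying segment must be /p/; voiceless stops become voiced between vowels, yielding [b] there.

/p/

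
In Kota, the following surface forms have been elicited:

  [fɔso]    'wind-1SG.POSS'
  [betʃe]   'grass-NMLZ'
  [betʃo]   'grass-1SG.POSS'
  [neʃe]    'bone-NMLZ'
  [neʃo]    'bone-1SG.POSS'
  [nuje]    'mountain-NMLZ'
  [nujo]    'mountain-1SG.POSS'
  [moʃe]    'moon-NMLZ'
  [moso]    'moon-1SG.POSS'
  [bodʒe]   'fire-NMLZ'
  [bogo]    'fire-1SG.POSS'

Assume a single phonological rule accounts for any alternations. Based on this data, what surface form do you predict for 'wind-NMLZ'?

'moon' shows [ʃ] ~ [s] at the end of the stem ([moʃe] vs [moso]).
The stem 'bone' ([neʃe], [neʃo]) shows [ʃ] unchanged in both environments, so [ʃ] cannot be basic with [s] derived before the 1SG.POSS suffix.
Therefore /s/ is basic and [ʃ] is derived by palatalization before a front vowel (/g/ and /s/ become palato-alveolar [dʒ] and [ʃ] before a front vowel).
From [fɔso] the stem 'wind' is /fɔs/; before a front vowel this yields [fɔʃe].

[fɔʃe]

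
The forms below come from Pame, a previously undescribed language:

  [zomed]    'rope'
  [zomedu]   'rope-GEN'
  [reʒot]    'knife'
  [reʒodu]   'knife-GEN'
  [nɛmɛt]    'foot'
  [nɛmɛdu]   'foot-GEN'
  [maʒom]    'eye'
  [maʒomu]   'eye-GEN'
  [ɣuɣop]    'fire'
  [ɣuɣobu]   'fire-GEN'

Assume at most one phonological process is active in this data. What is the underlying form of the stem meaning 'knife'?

/reʒot/

'knife' shows [t] ~ [d] at the end of the stem ([reʒot] vs [reʒodu]).
But 'rope' keeps [d] in both environments ([zomed], [zomedu]), so there is no rule changing /d/ to [t] in isolation.
The alternation reflects intervocalic voicing: voiceless stops become voiced between vowels. /t/ is underlying.
The underlying form of 'knife' is therefore /reʒot/.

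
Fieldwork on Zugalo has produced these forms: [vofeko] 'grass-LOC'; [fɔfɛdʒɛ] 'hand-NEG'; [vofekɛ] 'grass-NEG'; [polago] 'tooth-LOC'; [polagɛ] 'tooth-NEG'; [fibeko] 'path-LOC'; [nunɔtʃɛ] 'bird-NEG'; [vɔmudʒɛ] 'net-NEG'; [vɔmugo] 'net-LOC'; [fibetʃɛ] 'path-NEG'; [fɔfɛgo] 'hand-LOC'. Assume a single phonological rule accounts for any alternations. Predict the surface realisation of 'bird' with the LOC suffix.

The stem for 'path' ends in [tʃ] in [fibetʃɛ] but [k] in [fibeko].
Compare 'grass', with invariant [k] in [vofekɛ] and [vofeko]: an analysis with underlying /k/ and a rule producing [tʃ] before the NEG suffix would wrongly predict alternation here too.
The alternation reflects depalatalization: palato-alveolar /tʃ/ and /dʒ/ become [k] and [g] when no front vowel follows. /tʃ/ is underlying.
From [nunɔtʃɛ] the stem 'bird' is /nunɔtʃ/; when no front vowel follows this yields [nunɔko].

[nunɔko]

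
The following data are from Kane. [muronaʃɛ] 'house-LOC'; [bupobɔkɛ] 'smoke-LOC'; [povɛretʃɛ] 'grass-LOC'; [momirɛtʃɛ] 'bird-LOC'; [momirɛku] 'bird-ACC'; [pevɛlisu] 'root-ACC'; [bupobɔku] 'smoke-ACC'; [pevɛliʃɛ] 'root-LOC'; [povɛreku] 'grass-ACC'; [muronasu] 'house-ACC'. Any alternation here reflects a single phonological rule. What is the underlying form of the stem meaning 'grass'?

'grass' shows [tʃ] ~ [k] at the end of the stem ([povɛretʃɛ] vs [povɛreku]).
The stem 'smoke' ([bupobɔkɛ], [bupobɔku]) shows [k] unchanged in both environments, so [k] cannot be basic with [tʃ] derived before the LOC suffix.
So /tʃ/ is underlying, and a rule of depalatalization — palato-alveolar /tʃ/ and /ʃ/ become [k] and [s] when no front vowel follows — gives [k].

/povɛretʃ/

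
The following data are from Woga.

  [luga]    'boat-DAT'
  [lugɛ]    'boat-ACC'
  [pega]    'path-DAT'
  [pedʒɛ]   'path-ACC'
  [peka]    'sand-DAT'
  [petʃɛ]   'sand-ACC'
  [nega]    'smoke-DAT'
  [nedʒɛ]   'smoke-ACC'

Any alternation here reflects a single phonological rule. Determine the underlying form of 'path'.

/pedʒ/

'path' shows [g] ~ [dʒ] at the end of the stem ([pega] vs [pedʒɛ]).
Compare 'boat', with invariant [g] in [luga] and [lugɛ]: an analysis with underlying /g/ and a rule producing [dʒ] before the ACC suffix would wrongly predict alternation here too.
Therefore /dʒ/ is basic and [g] is derived by depalatalization (palato-alveolar /tʃ/ and /dʒ/ become [k] and [g] when no front vowel follows).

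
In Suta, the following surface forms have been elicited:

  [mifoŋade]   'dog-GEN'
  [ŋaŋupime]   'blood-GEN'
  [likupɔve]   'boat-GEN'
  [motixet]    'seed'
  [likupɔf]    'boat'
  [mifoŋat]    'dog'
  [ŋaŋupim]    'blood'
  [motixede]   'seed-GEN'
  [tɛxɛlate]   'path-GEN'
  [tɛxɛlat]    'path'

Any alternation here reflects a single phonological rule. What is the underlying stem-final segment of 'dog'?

/d/

The root 'dog' surfaces as [mifoŋade] and [mifoŋat], with a stem-final [d] ~ [t] alternation.
If /t/ were underlying and a rule turned it into [d] before the GEN suffix, 'path' would also alternate; but it has [t] in both [tɛxɛlate] and [tɛxɛlat].
The alternation reflects word-final obstruent devoicing: voiced obstruents become voiceless word-finally. /d/ is underlying.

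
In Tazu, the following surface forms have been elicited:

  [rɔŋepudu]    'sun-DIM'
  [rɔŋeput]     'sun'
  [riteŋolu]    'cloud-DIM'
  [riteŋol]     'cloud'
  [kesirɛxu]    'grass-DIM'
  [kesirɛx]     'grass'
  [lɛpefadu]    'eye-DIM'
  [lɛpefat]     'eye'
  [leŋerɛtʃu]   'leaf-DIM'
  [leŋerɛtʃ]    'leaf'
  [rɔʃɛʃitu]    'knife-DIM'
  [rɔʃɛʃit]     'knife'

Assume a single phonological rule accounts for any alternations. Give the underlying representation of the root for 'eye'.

/lɛpefad/

The stem for 'eye' ends in [d] in [lɛpefadu] but [t] in [lɛpefat].
The stem 'knife' ([rɔʃɛʃitu], [rɔʃɛʃit]) shows [t] unchanged in both environments, so [t] cannot be basic with [d] derived before the DIM suffix.
The underlying segment must be /d/; voiced obstruents become voiceless word-finally, yielding [t] there.
The underlying form of 'eye' is therefore /lɛpefad/.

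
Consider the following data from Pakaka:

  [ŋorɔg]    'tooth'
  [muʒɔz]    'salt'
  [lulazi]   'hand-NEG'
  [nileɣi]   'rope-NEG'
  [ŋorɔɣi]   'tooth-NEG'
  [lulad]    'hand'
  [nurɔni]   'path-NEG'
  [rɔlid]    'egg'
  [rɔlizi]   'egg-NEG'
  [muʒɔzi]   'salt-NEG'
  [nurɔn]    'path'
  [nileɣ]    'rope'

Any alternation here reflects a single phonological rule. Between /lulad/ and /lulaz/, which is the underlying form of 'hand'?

/lulad/

The root 'hand' surfaces as [lulad] and [lulazi], with a stem-final [d] ~ [z] alternation.
Compare 'salt', with invariant [z] in [muʒɔz] and [muʒɔzi]: an analysis with underlying /z/ and a rule producing [d] in isolation would wrongly predict alternation here too.
The alternation reflects intervocalic spirantization: voiced stops become fricatives between vowels. /d/ is underlying.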